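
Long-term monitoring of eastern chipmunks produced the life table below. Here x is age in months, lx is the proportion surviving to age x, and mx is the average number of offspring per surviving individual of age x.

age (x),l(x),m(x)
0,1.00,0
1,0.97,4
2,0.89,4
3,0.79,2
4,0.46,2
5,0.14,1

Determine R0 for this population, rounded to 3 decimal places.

lx·mx by age: 0, 3.88, 3.56, 1.58, 0.92, 0.14
R0 = Σ lx·mx = 10.08 → 10.080

10.080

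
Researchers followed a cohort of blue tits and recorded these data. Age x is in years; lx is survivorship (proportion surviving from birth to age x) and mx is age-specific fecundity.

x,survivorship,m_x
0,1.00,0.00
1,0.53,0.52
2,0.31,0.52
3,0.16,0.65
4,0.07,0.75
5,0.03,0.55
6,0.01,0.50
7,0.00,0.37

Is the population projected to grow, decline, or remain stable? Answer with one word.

declining

R0 = Σ lx·mx = 0 + 0.2756 + 0.1612 + 0.104 + 0.0525 + 0.0165 + 0.005 + 0 = 0.6148
R0 < 1, so the population is declining.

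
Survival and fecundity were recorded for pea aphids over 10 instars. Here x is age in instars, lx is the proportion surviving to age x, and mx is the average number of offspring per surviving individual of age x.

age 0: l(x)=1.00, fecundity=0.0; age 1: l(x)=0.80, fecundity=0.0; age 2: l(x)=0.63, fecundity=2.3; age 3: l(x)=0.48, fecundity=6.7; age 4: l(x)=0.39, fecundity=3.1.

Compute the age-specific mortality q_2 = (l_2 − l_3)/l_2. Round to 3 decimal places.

0.238

q_2 = (l_2 − l_3) / l_2 = (0.63 − 0.48) / 0.63
     = 0.15 / 0.63 = 0.238095… → 0.238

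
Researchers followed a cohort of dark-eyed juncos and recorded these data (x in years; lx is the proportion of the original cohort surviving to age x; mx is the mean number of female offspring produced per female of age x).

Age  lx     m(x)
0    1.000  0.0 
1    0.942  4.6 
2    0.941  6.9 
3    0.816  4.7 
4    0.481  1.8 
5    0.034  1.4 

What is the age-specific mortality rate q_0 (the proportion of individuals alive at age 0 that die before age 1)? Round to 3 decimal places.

q_0 = (l_0 − l_1) / l_0 = (1 − 0.942) / 1
     = 0.058 / 1 = 0.058 → 0.058

0.058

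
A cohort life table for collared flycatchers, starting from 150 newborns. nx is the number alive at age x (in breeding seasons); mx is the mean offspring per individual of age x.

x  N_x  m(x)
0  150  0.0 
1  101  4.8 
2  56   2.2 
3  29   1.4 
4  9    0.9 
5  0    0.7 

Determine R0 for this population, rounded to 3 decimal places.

4.378

lx = nx/n0 = nx/150: 1, 0.67333…, 0.37333…, 0.19333…, 0.06, 0
lx·mx by age: 0, 3.232…, 0.821333…, 0.270667…, 0.054, 0
R0 = Σ lx·mx = 4.378… → 4.378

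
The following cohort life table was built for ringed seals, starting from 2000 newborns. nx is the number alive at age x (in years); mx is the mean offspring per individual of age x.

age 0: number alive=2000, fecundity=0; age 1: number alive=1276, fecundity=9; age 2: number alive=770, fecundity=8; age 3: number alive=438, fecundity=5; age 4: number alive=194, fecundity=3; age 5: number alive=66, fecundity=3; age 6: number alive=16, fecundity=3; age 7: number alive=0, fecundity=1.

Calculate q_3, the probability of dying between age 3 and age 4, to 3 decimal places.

lx = nx/n0 = nx/2000: 1, 0.638, 0.385, 0.219, 0.097, 0.033, 0.008, 0
q_3 = (l_3 − l_4) / l_3 = (0.219 − 0.097) / 0.219
     = 0.122 / 0.219 = 0.557078… → 0.557

0.557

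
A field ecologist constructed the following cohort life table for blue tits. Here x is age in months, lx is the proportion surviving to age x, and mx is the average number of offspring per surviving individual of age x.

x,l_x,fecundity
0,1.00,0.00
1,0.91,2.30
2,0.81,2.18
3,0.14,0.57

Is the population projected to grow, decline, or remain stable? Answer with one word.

R0 = Σ lx·mx = 0 + 2.093 + 1.7658 + 0.0798 = 3.9386
R0 > 1, so the population is growing.

growing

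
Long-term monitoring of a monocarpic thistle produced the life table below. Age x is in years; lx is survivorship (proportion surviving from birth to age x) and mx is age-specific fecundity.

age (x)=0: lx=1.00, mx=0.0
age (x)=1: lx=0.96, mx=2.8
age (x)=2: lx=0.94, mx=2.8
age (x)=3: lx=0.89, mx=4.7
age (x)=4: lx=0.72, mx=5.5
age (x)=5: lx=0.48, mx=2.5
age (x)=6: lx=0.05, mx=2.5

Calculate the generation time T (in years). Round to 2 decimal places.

lx·mx: 0, 2.688, 2.632, 4.183, 3.96, 1.2, 0.125 → R0 = 14.788
x·lx·mx: 0, 2.688, 5.264, 12.549, 15.84, 6, 0.75 → Σ = 43.091
T = 43.091 / 14.788 = 2.913917… → 2.91

2.91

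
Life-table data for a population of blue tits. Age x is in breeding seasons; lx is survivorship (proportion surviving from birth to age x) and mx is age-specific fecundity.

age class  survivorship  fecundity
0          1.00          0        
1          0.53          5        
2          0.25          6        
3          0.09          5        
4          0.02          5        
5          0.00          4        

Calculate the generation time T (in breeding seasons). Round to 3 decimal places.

lx·mx: 0, 2.65, 1.5, 0.45, 0.1, 0 → R0 = 4.7
x·lx·mx: 0, 2.65, 3, 1.35, 0.4, 0 → Σ = 7.4
T = 7.4 / 4.7 = 1.574468… → 1.574

1.574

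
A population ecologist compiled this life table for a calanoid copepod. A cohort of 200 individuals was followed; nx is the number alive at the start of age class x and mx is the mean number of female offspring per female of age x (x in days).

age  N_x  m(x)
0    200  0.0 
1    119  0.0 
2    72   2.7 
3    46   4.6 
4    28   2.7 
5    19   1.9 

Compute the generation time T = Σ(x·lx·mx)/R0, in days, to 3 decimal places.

2.910

lx = nx/n0 = nx/200: 1, 0.595, 0.36, 0.23, 0.14, 0.095
lx·mx: 0, 0, 0.972, 1.058, 0.378, 0.1805 → R0 = 2.5885
x·lx·mx: 0, 0, 1.944, 3.174, 1.512, 0.9025 → Σ = 7.5325
T = 7.5325 / 2.5885 = 2.909986… → 2.910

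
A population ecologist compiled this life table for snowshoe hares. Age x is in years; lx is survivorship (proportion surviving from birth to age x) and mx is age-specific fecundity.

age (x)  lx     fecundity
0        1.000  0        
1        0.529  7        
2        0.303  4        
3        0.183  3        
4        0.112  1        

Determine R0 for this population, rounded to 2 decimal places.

5.58

lx·mx by age: 0, 3.703, 1.212, 0.549, 0.112
R0 = Σ lx·mx = 5.576 → 5.58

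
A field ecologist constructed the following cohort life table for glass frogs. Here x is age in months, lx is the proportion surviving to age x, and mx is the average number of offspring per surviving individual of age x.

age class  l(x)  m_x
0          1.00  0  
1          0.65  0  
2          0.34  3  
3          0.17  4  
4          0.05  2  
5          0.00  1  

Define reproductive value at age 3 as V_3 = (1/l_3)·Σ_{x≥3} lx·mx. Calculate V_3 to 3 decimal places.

lx·mx for x ≥ 3: 0.68, 0.1, 0 → sum = 0.78
V_3 = 0.78 / l_3 = 0.78 / 0.17 = 4.588235… → 4.588

4.588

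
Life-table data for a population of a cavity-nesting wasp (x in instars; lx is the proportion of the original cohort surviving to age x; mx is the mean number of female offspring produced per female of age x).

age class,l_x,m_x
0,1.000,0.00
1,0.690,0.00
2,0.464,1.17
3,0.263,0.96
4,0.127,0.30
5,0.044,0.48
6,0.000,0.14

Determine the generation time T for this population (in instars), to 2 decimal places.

2.46

lx·mx: 0, 0, 0.54288, 0.25248, 0.0381, 0.02112, 0 → R0 = 0.85458
x·lx·mx: 0, 0, 1.08576, 0.75744, 0.1524, 0.1056, 0 → Σ = 2.1012
T = 2.1012 / 0.85458 = 2.458752… → 2.46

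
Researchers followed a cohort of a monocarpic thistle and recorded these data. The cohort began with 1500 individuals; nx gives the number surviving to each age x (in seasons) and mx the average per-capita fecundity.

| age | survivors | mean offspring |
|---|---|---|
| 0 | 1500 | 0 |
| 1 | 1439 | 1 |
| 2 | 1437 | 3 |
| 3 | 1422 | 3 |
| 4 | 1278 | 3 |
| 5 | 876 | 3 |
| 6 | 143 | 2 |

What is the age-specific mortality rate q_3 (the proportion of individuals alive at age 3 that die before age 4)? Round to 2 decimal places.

0.10

lx = nx/n0 = nx/1500: 1, 0.95933…, 0.958, 0.948, 0.852, 0.584, 0.09533…
q_3 = (l_3 − l_4) / l_3 = (0.948 − 0.852) / 0.948
     = 0.096 / 0.948 = 0.101266… → 0.10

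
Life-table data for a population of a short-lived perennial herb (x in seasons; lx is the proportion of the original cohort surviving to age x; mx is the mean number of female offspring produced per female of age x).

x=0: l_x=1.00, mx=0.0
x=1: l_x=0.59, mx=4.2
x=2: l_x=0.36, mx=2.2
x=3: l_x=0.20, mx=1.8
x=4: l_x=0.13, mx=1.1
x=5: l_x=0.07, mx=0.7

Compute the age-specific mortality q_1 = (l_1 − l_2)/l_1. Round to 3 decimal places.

q_1 = (l_1 − l_2) / l_1 = (0.59 − 0.36) / 0.59
     = 0.23 / 0.59 = 0.389831… → 0.390

0.390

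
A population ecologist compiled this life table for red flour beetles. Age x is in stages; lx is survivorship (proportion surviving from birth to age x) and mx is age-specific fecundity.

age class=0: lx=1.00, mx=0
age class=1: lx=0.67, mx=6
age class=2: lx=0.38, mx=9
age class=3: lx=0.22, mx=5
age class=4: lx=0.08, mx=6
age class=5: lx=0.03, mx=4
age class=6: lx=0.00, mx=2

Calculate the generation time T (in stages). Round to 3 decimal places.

lx·mx: 0, 4.02, 3.42, 1.1, 0.48, 0.12, 0 → R0 = 9.14
x·lx·mx: 0, 4.02, 6.84, 3.3, 1.92, 0.6, 0 → Σ = 16.68
T = 16.68 / 9.14 = 1.824945… → 1.825

1.825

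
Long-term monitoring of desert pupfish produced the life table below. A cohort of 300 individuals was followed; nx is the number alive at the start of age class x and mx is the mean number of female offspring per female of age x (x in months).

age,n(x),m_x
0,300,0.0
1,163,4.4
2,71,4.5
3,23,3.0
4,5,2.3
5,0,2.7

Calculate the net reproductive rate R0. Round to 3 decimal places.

lx = nx/n0 = nx/300: 1, 0.54333…, 0.23667…, 0.07667…, 0.01667…, 0
lx·mx by age: 0, 2.390667…, 1.065…, 0.23…, 0.038333…, 0
R0 = Σ lx·mx = 3.724… → 3.724

3.724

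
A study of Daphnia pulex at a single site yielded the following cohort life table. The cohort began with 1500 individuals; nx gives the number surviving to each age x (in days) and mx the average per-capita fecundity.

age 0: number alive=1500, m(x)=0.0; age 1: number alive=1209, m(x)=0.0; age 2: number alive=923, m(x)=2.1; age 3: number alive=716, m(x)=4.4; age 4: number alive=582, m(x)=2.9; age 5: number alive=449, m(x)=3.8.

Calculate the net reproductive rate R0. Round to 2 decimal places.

5.66

lx = nx/n0 = nx/1500: 1, 0.806, 0.61533…, 0.47733…, 0.388, 0.29933…
lx·mx by age: 0, 0, 1.2922…, 2.100267…, 1.1252, 1.137467…
R0 = Σ lx·mx = 5.655133… → 5.66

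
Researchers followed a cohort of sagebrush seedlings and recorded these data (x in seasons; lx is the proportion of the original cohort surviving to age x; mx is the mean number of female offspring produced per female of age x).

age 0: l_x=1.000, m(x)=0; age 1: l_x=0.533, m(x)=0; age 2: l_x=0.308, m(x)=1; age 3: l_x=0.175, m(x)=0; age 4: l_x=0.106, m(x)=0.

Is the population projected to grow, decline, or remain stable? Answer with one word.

declining

R0 = Σ lx·mx = 0 + 0 + 0.308 + 0 + 0 = 0.308
R0 < 1, so the population is declining.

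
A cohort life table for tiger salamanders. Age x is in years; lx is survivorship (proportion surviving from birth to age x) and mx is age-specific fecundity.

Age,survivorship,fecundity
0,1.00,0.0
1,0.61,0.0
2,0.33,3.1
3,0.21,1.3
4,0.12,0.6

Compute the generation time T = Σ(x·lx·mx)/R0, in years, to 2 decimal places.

2.30

lx·mx: 0, 0, 1.023, 0.273, 0.072 → R0 = 1.368
x·lx·mx: 0, 0, 2.046, 0.819, 0.288 → Σ = 3.153
T = 3.153 / 1.368 = 2.304825… → 2.30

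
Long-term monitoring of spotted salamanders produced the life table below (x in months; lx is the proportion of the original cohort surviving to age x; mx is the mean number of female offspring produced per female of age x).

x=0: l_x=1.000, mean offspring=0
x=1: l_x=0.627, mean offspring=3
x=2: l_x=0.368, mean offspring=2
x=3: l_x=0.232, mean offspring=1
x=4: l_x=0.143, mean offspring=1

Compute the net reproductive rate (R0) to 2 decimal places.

lx·mx by age: 0, 1.881, 0.736, 0.232, 0.143
R0 = Σ lx·mx = 2.992 → 2.99

2.99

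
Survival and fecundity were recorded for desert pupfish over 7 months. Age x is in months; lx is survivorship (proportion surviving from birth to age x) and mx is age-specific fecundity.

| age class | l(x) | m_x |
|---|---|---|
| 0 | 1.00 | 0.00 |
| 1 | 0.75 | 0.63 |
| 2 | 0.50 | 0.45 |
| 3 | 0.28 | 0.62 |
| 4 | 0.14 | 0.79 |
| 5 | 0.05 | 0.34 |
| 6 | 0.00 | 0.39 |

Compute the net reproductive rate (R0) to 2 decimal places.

lx·mx by age: 0, 0.4725, 0.225, 0.1736, 0.1106, 0.017, 0
R0 = Σ lx·mx = 0.9987 → 1.00

1.00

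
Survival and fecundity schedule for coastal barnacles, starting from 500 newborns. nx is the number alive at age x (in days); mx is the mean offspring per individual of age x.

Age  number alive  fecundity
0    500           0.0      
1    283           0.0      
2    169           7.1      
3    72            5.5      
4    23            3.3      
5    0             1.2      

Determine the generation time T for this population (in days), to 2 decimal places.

2.33

lx = nx/n0 = nx/500: 1, 0.566, 0.338, 0.144, 0.046, 0
lx·mx: 0, 0, 2.3998, 0.792, 0.1518, 0 → R0 = 3.3436
x·lx·mx: 0, 0, 4.7996, 2.376, 0.6072, 0 → Σ = 7.7828
T = 7.7828 / 3.3436 = 2.327671… → 2.33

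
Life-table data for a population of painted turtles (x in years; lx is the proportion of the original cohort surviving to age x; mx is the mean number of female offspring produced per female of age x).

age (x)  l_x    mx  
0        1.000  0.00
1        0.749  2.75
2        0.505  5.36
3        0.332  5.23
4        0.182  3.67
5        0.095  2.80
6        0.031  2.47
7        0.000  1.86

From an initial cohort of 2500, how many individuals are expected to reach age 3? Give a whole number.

830

Expected survivors = N0 · l_3 = 2500 × 0.332 = 830 → 830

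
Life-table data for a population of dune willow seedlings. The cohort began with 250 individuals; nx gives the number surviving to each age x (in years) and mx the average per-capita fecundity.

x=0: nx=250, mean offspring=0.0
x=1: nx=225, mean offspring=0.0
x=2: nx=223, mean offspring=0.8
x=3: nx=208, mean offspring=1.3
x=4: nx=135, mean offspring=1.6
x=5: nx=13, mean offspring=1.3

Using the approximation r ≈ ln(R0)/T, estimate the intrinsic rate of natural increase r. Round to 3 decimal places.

0.323

lx = nx/n0 = nx/250: 1, 0.9, 0.892, 0.832, 0.54, 0.052
R0 = Σ lx·mx = 0 + 0 + 0.7136 + 1.0816 + 0.864 + 0.0676 = 2.7268
Σ x·lx·mx = 8.466; T = 8.466/2.7268 = 3.10474…
r ≈ ln(R0)/T = ln(2.7268)/3.10474… = 0.3231… → 0.323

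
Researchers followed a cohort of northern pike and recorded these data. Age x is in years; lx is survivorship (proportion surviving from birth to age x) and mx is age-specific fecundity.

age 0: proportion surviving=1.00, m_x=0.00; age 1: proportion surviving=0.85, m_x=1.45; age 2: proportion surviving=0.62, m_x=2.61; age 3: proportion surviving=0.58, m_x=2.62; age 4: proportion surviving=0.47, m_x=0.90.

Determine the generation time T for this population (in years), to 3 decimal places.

lx·mx: 0, 1.2325, 1.6182, 1.5196, 0.423 → R0 = 4.7933
x·lx·mx: 0, 1.2325, 3.2364, 4.5588, 1.692 → Σ = 10.7197
T = 10.7197 / 4.7933 = 2.236392… → 2.236

2.236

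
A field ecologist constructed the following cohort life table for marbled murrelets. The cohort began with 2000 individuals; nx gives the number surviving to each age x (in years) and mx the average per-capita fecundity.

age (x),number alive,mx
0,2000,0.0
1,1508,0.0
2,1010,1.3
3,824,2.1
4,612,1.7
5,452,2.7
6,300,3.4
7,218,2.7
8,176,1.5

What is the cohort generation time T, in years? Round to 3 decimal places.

4.240

lx = nx/n0 = nx/2000: 1, 0.754, 0.505, 0.412, 0.306, 0.226, 0.15, 0.109, 0.088
lx·mx: 0, 0, 0.6565, 0.8652, 0.5202, 0.6102, 0.51, 0.2943, 0.132 → R0 = 3.5884
x·lx·mx: 0, 0, 1.313, 2.5956, 2.0808, 3.051, 3.06, 2.0601, 1.056 → Σ = 15.2165
T = 15.2165 / 3.5884 = 4.240469… → 4.240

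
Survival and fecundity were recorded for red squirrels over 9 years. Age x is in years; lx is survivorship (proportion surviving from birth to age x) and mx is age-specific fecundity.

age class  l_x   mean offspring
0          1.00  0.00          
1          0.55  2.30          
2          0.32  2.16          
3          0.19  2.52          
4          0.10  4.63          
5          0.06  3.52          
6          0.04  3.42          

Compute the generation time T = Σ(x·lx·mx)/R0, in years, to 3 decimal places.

2.407

lx·mx: 0, 1.265, 0.6912, 0.4788, 0.463, 0.2112, 0.1368 → R0 = 3.246
x·lx·mx: 0, 1.265, 1.3824, 1.4364, 1.852, 1.056, 0.8208 → Σ = 7.8126
T = 7.8126 / 3.246 = 2.406839… → 2.407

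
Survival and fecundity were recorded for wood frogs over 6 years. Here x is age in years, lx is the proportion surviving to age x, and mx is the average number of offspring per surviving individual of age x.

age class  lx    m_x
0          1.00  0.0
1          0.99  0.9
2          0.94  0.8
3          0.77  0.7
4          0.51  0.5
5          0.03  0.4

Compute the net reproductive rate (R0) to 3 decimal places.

lx·mx by age: 0, 0.891, 0.752, 0.539, 0.255, 0.012
R0 = Σ lx·mx = 2.449 → 2.449

2.449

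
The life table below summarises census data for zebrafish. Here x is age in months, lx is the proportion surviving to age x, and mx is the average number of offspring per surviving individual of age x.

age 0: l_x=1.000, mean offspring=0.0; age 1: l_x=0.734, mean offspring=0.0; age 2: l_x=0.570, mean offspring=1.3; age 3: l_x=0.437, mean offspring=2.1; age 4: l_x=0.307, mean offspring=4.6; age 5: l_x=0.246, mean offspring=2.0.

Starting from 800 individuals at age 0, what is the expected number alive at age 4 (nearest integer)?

Expected survivors = N0 · l_4 = 800 × 0.307 = 245.6 → 246

246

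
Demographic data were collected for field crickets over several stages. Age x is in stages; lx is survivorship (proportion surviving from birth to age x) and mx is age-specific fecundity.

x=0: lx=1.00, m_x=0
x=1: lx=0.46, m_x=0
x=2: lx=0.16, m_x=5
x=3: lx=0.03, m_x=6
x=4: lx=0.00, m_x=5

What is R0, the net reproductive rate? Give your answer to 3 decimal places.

lx·mx by age: 0, 0, 0.8, 0.18, 0
R0 = Σ lx·mx = 0.98 → 0.980

0.980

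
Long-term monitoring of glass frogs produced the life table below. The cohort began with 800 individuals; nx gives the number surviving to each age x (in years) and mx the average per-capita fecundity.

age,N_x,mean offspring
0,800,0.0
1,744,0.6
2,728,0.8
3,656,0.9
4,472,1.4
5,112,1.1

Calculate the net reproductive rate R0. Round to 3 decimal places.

3.004

lx = nx/n0 = nx/800: 1, 0.93, 0.91, 0.82, 0.59, 0.14
lx·mx by age: 0, 0.558, 0.728, 0.738, 0.826, 0.154
R0 = Σ lx·mx = 3.004 → 3.004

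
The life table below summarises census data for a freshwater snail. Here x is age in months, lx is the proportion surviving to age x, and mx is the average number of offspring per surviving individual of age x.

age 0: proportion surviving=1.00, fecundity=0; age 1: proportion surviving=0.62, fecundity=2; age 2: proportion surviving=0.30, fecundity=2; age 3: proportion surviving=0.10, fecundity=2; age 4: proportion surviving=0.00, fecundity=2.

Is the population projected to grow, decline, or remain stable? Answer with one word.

growing

R0 = Σ lx·mx = 0 + 1.24 + 0.6 + 0.2 + 0 = 2.04
R0 > 1, so the population is growing.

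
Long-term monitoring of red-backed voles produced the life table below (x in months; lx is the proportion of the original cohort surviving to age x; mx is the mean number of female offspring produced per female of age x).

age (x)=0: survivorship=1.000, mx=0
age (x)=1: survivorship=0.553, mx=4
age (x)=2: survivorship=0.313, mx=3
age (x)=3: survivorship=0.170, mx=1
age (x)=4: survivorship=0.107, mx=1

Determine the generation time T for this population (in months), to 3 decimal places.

lx·mx: 0, 2.212, 0.939, 0.17, 0.107 → R0 = 3.428
x·lx·mx: 0, 2.212, 1.878, 0.51, 0.428 → Σ = 5.028
T = 5.028 / 3.428 = 1.466744… → 1.467

1.467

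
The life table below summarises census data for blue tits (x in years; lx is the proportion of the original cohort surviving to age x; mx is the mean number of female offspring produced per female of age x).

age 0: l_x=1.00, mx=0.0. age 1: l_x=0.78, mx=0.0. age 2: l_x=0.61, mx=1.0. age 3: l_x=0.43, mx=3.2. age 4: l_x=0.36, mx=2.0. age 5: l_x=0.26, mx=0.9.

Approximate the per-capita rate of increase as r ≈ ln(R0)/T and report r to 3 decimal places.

0.337

R0 = Σ lx·mx = 0 + 0 + 0.61 + 1.376 + 0.72 + 0.234 = 2.94
Σ x·lx·mx = 9.398; T = 9.398/2.94 = 3.1966…
r ≈ ln(R0)/T = ln(2.94)/3.1966… = 0.33736… → 0.337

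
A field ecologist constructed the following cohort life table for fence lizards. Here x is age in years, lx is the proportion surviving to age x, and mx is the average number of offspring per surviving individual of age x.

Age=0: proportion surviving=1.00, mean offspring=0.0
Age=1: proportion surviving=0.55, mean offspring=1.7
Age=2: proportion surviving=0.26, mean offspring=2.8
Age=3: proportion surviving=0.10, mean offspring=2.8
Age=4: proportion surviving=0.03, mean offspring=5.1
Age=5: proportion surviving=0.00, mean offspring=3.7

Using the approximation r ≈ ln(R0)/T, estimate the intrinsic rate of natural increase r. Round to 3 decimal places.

0.404

R0 = Σ lx·mx = 0 + 0.935 + 0.728 + 0.28 + 0.153 + 0 = 2.096
Σ x·lx·mx = 3.843; T = 3.843/2.096 = 1.83349…
r ≈ ln(R0)/T = ln(2.096)/1.83349… = 0.40362… → 0.404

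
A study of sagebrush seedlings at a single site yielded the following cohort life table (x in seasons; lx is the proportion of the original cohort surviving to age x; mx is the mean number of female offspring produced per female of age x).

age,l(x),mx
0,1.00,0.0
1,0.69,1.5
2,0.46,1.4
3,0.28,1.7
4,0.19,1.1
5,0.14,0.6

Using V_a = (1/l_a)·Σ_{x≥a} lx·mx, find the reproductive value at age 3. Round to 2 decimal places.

lx·mx for x ≥ 3: 0.476, 0.209, 0.084 → sum = 0.769
V_3 = 0.769 / l_3 = 0.769 / 0.28 = 2.746429… → 2.75

2.75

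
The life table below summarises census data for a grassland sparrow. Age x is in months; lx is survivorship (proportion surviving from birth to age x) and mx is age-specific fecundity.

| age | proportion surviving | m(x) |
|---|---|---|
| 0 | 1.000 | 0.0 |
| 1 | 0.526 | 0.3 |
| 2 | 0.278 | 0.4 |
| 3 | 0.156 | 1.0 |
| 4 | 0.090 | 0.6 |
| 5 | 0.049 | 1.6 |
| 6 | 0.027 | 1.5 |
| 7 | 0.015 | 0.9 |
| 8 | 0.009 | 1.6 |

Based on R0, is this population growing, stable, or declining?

R0 = Σ lx·mx = 0 + 0.1578 + 0.1112 + 0.156 + 0.054 + 0.0784 + 0.0405 + 0.0135 + 0.0144 = 0.6258
R0 < 1, so the population is declining.

declining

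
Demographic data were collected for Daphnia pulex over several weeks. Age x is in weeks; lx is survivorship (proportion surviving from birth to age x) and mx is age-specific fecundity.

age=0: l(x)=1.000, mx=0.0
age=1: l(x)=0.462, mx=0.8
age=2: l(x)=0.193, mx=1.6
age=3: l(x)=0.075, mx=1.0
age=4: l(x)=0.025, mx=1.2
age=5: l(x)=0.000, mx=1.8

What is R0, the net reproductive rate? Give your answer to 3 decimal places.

0.783

lx·mx by age: 0, 0.3696, 0.3088, 0.075, 0.03, 0
R0 = Σ lx·mx = 0.7834 → 0.783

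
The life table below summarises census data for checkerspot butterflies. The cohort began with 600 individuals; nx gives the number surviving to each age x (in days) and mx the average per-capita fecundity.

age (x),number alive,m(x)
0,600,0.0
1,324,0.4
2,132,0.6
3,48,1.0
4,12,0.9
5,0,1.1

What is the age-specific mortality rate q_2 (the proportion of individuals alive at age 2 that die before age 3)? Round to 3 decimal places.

lx = nx/n0 = nx/600: 1, 0.54, 0.22, 0.08, 0.02, 0
q_2 = (l_2 − l_3) / l_2 = (0.22 − 0.08) / 0.22
     = 0.14 / 0.22 = 0.636364… → 0.636

0.636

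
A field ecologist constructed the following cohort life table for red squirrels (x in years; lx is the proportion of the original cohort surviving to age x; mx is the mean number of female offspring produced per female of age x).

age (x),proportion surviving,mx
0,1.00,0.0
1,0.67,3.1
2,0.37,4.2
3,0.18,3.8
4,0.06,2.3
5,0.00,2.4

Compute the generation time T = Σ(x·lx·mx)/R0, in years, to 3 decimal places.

1.749

lx·mx: 0, 2.077, 1.554, 0.684, 0.138, 0 → R0 = 4.453
x·lx·mx: 0, 2.077, 3.108, 2.052, 0.552, 0 → Σ = 7.789
T = 7.789 / 4.453 = 1.749158… → 1.749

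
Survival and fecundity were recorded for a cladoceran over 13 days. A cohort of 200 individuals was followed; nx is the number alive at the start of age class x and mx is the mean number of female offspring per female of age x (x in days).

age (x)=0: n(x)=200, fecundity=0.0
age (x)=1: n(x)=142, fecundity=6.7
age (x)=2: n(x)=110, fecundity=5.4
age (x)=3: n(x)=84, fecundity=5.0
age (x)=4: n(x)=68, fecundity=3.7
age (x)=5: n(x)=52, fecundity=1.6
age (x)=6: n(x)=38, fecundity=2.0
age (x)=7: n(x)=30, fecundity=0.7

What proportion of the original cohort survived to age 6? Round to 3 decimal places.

l_6 = n_6/n_0 = 38/200 = 0.19 → 0.190

0.190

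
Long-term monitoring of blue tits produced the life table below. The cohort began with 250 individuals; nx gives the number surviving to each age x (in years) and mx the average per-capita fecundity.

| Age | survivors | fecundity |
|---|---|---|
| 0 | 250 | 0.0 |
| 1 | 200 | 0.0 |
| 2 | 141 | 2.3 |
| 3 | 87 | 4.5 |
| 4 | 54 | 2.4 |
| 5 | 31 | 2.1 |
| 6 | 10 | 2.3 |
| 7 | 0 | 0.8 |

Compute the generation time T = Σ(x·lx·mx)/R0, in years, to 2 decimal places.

3.00

lx = nx/n0 = nx/250: 1, 0.8, 0.564, 0.348, 0.216, 0.124, 0.04, 0
lx·mx: 0, 0, 1.2972, 1.566, 0.5184, 0.2604, 0.092, 0 → R0 = 3.734
x·lx·mx: 0, 0, 2.5944, 4.698, 2.0736, 1.302, 0.552, 0 → Σ = 11.22
T = 11.22 / 3.734 = 3.004821… → 3.00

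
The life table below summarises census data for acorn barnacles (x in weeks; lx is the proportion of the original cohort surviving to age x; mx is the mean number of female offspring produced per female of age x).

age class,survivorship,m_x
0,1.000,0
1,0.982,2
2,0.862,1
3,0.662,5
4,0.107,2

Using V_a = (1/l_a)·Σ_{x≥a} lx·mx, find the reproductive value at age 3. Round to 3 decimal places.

lx·mx for x ≥ 3: 3.31, 0.214 → sum = 3.524
V_3 = 3.524 / l_3 = 3.524 / 0.662 = 5.323263… → 5.323

5.323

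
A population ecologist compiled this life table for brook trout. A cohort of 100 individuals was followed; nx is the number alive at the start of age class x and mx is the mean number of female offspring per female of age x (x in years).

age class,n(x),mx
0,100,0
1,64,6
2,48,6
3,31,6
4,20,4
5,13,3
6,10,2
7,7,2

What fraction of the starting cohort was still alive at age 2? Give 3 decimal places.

0.480

l_2 = n_2/n_0 = 48/100 = 0.48 → 0.480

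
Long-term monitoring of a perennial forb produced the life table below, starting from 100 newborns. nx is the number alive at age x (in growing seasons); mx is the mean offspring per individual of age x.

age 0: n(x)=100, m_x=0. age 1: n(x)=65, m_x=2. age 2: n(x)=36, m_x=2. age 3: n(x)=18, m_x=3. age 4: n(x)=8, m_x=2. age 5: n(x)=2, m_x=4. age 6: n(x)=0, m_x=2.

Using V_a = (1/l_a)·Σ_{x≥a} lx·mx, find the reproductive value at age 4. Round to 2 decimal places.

lx = nx/n0 = nx/100: 1, 0.65, 0.36, 0.18, 0.08, 0.02, 0
lx·mx for x ≥ 4: 0.16, 0.08, 0 → sum = 0.24
V_4 = 0.24 / l_4 = 0.24 / 0.08 = 3 → 3.00

3.00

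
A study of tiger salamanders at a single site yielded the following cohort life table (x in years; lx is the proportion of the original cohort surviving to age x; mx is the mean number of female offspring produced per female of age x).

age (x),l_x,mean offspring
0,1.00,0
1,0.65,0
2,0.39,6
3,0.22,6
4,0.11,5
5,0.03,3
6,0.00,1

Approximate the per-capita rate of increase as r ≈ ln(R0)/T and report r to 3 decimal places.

R0 = Σ lx·mx = 0 + 0 + 2.34 + 1.32 + 0.55 + 0.09 + 0 = 4.3
Σ x·lx·mx = 11.29; T = 11.29/4.3 = 2.62558…
r ≈ ln(R0)/T = ln(4.3)/2.62558… = 0.55554… → 0.556

0.556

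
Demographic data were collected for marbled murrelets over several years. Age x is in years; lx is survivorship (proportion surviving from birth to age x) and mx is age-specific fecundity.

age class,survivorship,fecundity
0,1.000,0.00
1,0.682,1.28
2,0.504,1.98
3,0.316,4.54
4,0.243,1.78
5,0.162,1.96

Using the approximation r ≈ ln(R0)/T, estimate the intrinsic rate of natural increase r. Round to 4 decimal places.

0.5413

R0 = Σ lx·mx = 0 + 0.87296 + 0.99792 + 1.43464 + 0.43254 + 0.31752 = 4.05558
Σ x·lx·mx = 10.49048; T = 10.49048/4.05558 = 2.58668…
r ≈ ln(R0)/T = ln(4.05558)/2.58668… = 0.541271… → 0.5413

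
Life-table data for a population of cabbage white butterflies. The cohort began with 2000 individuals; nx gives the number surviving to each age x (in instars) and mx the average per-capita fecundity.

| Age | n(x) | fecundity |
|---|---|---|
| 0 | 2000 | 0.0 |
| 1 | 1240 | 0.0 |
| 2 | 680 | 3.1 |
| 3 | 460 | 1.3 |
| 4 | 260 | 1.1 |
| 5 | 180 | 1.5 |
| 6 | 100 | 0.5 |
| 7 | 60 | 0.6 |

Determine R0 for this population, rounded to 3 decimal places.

lx = nx/n0 = nx/2000: 1, 0.62, 0.34, 0.23, 0.13, 0.09, 0.05, 0.03
lx·mx by age: 0, 0, 1.054, 0.299, 0.143, 0.135, 0.025, 0.018
R0 = Σ lx·mx = 1.674 → 1.674

1.674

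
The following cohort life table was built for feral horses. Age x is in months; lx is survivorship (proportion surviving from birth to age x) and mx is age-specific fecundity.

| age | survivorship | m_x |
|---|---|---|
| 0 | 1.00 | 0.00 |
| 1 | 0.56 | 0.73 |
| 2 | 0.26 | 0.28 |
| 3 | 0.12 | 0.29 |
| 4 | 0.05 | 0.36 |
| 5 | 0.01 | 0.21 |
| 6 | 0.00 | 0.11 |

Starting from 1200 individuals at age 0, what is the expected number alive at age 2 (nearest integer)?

312

Expected survivors = N0 · l_2 = 1200 × 0.26 = 312 → 312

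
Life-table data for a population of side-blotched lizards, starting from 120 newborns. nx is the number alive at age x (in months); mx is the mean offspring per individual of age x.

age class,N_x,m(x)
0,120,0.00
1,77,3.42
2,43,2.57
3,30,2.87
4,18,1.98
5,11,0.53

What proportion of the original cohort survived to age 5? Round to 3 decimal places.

0.092

l_5 = n_5/n_0 = 11/120 = 0.091667… → 0.092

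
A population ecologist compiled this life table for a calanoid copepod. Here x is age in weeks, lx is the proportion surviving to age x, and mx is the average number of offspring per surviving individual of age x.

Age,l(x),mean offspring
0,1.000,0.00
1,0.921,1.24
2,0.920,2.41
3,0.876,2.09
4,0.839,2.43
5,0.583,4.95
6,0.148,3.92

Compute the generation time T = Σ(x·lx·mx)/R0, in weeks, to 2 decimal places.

3.47

lx·mx: 0, 1.14204, 2.2172, 1.83084, 2.03877, 2.88585, 0.58016 → R0 = 10.69486
x·lx·mx: 0, 1.14204, 4.4344, 5.49252, 8.15508, 14.42925, 3.48096 → Σ = 37.13425
T = 37.13425 / 10.69486 = 3.472159… → 3.47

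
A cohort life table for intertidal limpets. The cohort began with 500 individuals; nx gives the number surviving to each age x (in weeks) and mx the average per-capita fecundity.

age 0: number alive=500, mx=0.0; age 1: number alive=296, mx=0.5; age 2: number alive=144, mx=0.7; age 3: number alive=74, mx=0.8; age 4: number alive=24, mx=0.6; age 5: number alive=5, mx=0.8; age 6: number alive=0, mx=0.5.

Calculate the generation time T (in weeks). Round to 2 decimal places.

lx = nx/n0 = nx/500: 1, 0.592, 0.288, 0.148, 0.048, 0.01, 0
lx·mx: 0, 0.296, 0.2016, 0.1184, 0.0288, 0.008, 0 → R0 = 0.6528
x·lx·mx: 0, 0.296, 0.4032, 0.3552, 0.1152, 0.04, 0 → Σ = 1.2096
T = 1.2096 / 0.6528 = 1.852941… → 1.85

1.85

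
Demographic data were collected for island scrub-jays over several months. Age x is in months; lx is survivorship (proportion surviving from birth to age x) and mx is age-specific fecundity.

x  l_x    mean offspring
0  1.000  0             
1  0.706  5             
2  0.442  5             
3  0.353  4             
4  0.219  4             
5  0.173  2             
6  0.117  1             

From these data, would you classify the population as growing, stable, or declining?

growing

R0 = Σ lx·mx = 0 + 3.53 + 2.21 + 1.412 + 0.876 + 0.346 + 0.117 = 8.491
R0 > 1, so the population is growing.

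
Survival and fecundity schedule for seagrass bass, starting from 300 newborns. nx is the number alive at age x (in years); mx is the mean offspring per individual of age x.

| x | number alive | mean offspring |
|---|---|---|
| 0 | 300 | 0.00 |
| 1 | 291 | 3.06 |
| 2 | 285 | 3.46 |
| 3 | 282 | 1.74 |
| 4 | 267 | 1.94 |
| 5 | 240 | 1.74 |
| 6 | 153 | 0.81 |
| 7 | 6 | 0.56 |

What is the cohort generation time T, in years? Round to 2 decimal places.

lx = nx/n0 = nx/300: 1, 0.97, 0.95, 0.94, 0.89, 0.8, 0.51, 0.02
lx·mx: 0, 2.9682, 3.287, 1.6356, 1.7266, 1.392, 0.4131, 0.0112 → R0 = 11.4337
x·lx·mx: 0, 2.9682, 6.574, 4.9068, 6.9064, 6.96, 2.4786, 0.0784 → Σ = 30.8724
T = 30.8724 / 11.4337 = 2.700123… → 2.70

2.70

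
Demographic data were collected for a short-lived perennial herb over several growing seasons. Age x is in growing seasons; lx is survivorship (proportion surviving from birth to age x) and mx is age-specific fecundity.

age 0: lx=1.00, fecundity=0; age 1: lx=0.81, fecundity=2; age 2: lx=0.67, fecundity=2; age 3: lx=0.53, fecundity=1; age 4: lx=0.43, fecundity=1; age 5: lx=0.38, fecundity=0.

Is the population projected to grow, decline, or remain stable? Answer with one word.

growing

R0 = Σ lx·mx = 0 + 1.62 + 1.34 + 0.53 + 0.43 + 0 = 3.92
R0 > 1, so the population is growing.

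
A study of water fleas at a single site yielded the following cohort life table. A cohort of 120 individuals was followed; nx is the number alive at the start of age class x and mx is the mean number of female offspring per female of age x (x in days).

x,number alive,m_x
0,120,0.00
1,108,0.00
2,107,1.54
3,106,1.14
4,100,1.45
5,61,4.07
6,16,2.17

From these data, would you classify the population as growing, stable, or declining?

growing

lx = nx/n0 = nx/120: 1, 0.9, 0.89167…, 0.88333…, 0.83333…, 0.50833…, 0.13333…
R0 = Σ lx·mx = 0 + 0 + 1.373167… + 1.007… + 1.208333… + 2.068917… + 0.289333… = 5.94675…
R0 > 1, so the population is growing.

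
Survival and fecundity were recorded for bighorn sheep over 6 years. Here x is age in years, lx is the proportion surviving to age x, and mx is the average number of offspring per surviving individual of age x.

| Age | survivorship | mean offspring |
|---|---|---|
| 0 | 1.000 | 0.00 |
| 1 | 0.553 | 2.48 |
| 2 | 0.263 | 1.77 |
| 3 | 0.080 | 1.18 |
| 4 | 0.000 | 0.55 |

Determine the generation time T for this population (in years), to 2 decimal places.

1.34

lx·mx: 0, 1.37144, 0.46551, 0.0944, 0 → R0 = 1.93135
x·lx·mx: 0, 1.37144, 0.93102, 0.2832, 0 → Σ = 2.58566
T = 2.58566 / 1.93135 = 1.338784… → 1.34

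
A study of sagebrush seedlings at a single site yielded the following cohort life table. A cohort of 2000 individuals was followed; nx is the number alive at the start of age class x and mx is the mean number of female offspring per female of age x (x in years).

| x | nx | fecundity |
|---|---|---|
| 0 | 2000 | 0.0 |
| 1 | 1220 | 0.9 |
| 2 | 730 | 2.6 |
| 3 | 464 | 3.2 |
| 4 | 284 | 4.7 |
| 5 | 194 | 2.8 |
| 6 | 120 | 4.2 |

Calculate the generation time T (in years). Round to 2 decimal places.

lx = nx/n0 = nx/2000: 1, 0.61, 0.365, 0.232, 0.142, 0.097, 0.06
lx·mx: 0, 0.549, 0.949, 0.7424, 0.6674, 0.2716, 0.252 → R0 = 3.4314
x·lx·mx: 0, 0.549, 1.898, 2.2272, 2.6696, 1.358, 1.512 → Σ = 10.2138
T = 10.2138 / 3.4314 = 2.976569… → 2.98

2.98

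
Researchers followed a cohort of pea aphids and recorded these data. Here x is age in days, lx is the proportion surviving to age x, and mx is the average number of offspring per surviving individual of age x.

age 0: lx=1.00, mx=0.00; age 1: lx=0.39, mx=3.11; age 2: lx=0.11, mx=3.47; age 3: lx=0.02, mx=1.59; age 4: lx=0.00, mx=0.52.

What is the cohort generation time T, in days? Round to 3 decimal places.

lx·mx: 0, 1.2129, 0.3817, 0.0318, 0 → R0 = 1.6264
x·lx·mx: 0, 1.2129, 0.7634, 0.0954, 0 → Σ = 2.0717
T = 2.0717 / 1.6264 = 1.273795… → 1.274

1.274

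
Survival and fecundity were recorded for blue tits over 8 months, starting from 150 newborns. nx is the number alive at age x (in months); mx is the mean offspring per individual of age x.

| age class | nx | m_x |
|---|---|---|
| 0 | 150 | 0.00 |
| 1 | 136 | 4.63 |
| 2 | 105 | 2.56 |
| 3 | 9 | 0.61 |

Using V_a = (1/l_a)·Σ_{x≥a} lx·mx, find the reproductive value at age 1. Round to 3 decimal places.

lx = nx/n0 = nx/150: 1, 0.90667…, 0.7, 0.06
lx·mx for x ≥ 1: 4.197867…, 1.792, 0.0366 → sum = 6.026467…
V_1 = 6.026467… / l_1 = 6.026467… / 0.906667… = 6.646838… → 6.647

6.647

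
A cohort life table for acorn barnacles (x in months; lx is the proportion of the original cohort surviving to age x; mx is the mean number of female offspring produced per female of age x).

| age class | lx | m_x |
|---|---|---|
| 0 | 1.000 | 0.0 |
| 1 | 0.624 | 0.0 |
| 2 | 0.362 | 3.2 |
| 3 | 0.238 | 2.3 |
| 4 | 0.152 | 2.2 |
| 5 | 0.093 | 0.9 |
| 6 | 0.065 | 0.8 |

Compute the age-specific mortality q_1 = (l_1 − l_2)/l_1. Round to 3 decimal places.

q_1 = (l_1 − l_2) / l_1 = (0.624 − 0.362) / 0.624
     = 0.262 / 0.624 = 0.419872… → 0.420

0.420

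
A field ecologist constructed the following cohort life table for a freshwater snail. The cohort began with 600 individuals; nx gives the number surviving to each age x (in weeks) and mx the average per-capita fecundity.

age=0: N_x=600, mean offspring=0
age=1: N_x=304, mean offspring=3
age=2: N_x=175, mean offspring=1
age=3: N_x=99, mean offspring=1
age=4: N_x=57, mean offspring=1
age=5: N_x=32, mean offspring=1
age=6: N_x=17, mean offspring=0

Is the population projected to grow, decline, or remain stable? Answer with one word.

lx = nx/n0 = nx/600: 1, 0.50667…, 0.29167…, 0.165, 0.095, 0.05333…, 0.02833…
R0 = Σ lx·mx = 0 + 1.52… + 0.291667… + 0.165 + 0.095 + 0.053333… + 0 = 2.125…
R0 > 1, so the population is growing.

growing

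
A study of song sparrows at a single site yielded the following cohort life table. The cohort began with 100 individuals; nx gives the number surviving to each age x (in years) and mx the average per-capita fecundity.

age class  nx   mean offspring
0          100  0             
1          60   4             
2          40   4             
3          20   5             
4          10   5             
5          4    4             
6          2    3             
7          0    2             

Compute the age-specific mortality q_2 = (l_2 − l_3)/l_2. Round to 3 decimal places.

0.500

lx = nx/n0 = nx/100: 1, 0.6, 0.4, 0.2, 0.1, 0.04, 0.02, 0
q_2 = (l_2 − l_3) / l_2 = (0.4 − 0.2) / 0.4
     = 0.2 / 0.4 = 0.5 → 0.500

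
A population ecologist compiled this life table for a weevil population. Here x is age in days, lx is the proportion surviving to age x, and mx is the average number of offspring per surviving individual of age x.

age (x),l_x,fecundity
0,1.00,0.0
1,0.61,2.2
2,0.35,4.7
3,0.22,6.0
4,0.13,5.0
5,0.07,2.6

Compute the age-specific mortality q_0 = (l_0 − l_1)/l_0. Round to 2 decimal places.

q_0 = (l_0 − l_1) / l_0 = (1 − 0.61) / 1
     = 0.39 / 1 = 0.39 → 0.39

0.39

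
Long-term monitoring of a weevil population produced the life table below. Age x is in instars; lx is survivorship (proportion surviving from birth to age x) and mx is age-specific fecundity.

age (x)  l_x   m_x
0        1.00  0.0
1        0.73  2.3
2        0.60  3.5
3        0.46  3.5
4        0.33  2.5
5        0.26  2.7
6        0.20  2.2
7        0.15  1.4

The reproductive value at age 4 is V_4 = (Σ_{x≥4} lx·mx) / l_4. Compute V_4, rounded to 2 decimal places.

lx·mx for x ≥ 4: 0.825, 0.702, 0.44, 0.21 → sum = 2.177
V_4 = 2.177 / l_4 = 2.177 / 0.33 = 6.59697… → 6.60

6.60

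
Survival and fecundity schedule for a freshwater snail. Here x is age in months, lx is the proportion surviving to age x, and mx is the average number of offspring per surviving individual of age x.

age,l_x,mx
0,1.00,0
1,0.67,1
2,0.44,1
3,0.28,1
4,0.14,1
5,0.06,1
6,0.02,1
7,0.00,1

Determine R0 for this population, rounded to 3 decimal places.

1.610

lx·mx by age: 0, 0.67, 0.44, 0.28, 0.14, 0.06, 0.02, 0
R0 = Σ lx·mx = 1.61 → 1.610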